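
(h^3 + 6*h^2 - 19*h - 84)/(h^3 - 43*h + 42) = (h^2 - h - 12)/(h^2 - 7*h + 6)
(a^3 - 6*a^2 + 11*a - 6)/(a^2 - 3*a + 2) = a - 3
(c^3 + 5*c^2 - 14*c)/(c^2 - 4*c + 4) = c*(c + 7)/(c - 2)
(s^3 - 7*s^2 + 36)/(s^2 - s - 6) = s - 6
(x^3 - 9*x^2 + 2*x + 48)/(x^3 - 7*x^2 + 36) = (x - 8)/(x - 6)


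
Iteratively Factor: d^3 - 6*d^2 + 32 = (d - 4)*(d^2 - 2*d - 8) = (d - 4)^2*(d + 2)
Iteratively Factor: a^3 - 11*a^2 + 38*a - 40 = (a - 5)*(a^2 - 6*a + 8) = (a - 5)*(a - 4)*(a - 2)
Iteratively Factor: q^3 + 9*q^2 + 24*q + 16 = (q + 1)*(q^2 + 8*q + 16) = (q + 1)*(q + 4)*(q + 4)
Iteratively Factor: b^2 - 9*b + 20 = (b - 5)*(b - 4)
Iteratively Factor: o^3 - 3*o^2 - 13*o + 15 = (o - 1)*(o^2 - 2*o - 15) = (o - 1)*(o + 3)*(o - 5)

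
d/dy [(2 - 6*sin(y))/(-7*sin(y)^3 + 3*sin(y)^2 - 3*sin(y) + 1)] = 12*(-7*sin(y)^2 + 5*sin(y) - 1)*sin(y)*cos(y)/(7*sin(y)^3 - 3*sin(y)^2 + 3*sin(y) - 1)^2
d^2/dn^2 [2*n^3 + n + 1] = 12*n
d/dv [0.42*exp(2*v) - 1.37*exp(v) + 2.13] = (0.84*exp(v) - 1.37)*exp(v)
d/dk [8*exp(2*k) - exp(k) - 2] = (16*exp(k) - 1)*exp(k)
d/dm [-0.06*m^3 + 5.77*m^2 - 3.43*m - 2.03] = -0.18*m^2 + 11.54*m - 3.43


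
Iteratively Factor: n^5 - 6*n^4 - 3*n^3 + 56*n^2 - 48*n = (n)*(n^4 - 6*n^3 - 3*n^2 + 56*n - 48) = n*(n - 4)*(n^3 - 2*n^2 - 11*n + 12) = n*(n - 4)*(n - 1)*(n^2 - n - 12) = n*(n - 4)*(n - 1)*(n + 3)*(n - 4)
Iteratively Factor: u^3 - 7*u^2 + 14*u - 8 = (u - 1)*(u^2 - 6*u + 8) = (u - 2)*(u - 1)*(u - 4)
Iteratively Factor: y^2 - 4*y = (y - 4)*(y)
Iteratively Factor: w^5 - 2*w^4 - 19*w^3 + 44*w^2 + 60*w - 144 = (w + 4)*(w^4 - 6*w^3 + 5*w^2 + 24*w - 36) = (w + 2)*(w + 4)*(w^3 - 8*w^2 + 21*w - 18) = (w - 3)*(w + 2)*(w + 4)*(w^2 - 5*w + 6) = (w - 3)*(w - 2)*(w + 2)*(w + 4)*(w - 3)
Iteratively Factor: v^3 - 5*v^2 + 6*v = (v - 2)*(v^2 - 3*v) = (v - 3)*(v - 2)*(v)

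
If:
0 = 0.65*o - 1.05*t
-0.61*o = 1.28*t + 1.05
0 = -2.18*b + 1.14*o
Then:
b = -0.39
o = -0.75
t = -0.46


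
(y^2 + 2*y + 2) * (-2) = -2*y^2 - 4*y - 4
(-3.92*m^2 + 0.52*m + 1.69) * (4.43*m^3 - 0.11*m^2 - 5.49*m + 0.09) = -17.3656*m^5 + 2.7348*m^4 + 28.9503*m^3 - 3.3935*m^2 - 9.2313*m + 0.1521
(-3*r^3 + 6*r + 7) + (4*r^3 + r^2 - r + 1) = r^3 + r^2 + 5*r + 8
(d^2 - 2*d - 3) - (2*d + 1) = d^2 - 4*d - 4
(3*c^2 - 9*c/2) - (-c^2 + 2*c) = 4*c^2 - 13*c/2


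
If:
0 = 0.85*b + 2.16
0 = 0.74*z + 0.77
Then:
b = -2.54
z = -1.04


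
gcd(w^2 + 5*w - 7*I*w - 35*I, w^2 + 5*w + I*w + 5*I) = w + 5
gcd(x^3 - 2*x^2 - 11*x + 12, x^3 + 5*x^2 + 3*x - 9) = x^2 + 2*x - 3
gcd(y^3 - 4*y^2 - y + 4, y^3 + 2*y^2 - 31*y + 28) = y^2 - 5*y + 4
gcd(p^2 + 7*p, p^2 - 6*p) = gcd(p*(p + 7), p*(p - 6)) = p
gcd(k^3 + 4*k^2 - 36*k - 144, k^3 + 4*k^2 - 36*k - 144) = k^3 + 4*k^2 - 36*k - 144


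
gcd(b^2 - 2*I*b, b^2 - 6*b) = b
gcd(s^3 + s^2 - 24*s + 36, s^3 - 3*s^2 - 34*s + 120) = s + 6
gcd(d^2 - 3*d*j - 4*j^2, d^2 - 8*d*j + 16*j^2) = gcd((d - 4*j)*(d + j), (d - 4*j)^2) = d - 4*j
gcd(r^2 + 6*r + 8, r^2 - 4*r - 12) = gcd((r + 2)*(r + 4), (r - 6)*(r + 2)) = r + 2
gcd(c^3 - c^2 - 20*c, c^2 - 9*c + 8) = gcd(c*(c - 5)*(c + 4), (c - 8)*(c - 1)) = 1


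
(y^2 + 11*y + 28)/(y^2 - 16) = (y + 7)/(y - 4)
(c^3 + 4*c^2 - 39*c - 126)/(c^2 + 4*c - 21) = (c^2 - 3*c - 18)/(c - 3)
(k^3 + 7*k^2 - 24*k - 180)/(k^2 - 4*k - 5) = (k^2 + 12*k + 36)/(k + 1)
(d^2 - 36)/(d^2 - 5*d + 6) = (d^2 - 36)/(d^2 - 5*d + 6)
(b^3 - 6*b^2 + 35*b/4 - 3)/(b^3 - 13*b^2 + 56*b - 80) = (b^2 - 2*b + 3/4)/(b^2 - 9*b + 20)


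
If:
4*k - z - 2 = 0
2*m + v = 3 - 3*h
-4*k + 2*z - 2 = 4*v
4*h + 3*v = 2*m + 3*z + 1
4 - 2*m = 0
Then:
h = 8/31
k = -17/62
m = 2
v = -55/31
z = -96/31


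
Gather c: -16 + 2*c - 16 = 2*c - 32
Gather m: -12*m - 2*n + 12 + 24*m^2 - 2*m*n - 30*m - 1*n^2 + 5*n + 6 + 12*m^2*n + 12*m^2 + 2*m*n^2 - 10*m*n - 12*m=m^2*(12*n + 36) + m*(2*n^2 - 12*n - 54) - n^2 + 3*n + 18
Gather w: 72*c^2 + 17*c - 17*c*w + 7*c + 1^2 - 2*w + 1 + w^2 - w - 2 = 72*c^2 + 24*c + w^2 + w*(-17*c - 3)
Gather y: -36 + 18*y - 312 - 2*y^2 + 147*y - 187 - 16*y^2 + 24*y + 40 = -18*y^2 + 189*y - 495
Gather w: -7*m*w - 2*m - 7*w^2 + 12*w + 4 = -2*m - 7*w^2 + w*(12 - 7*m) + 4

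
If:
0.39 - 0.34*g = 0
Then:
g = 1.15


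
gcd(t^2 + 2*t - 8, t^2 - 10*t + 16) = t - 2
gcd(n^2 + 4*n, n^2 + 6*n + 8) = n + 4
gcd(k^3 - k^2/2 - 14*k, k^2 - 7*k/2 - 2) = k - 4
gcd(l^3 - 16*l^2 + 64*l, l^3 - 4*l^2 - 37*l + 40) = l - 8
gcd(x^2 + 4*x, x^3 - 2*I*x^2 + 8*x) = x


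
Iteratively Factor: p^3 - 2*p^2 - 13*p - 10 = (p + 2)*(p^2 - 4*p - 5) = (p - 5)*(p + 2)*(p + 1)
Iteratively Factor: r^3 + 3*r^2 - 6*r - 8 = (r + 4)*(r^2 - r - 2) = (r - 2)*(r + 4)*(r + 1)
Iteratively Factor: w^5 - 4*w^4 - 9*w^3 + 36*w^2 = (w - 4)*(w^4 - 9*w^2) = w*(w - 4)*(w^3 - 9*w) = w*(w - 4)*(w - 3)*(w^2 + 3*w) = w^2*(w - 4)*(w - 3)*(w + 3)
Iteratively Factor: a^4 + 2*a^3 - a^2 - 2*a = (a + 1)*(a^3 + a^2 - 2*a) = a*(a + 1)*(a^2 + a - 2) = a*(a + 1)*(a + 2)*(a - 1)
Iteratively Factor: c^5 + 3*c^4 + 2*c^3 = (c + 2)*(c^4 + c^3) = c*(c + 2)*(c^3 + c^2) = c^2*(c + 2)*(c^2 + c) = c^3*(c + 2)*(c + 1)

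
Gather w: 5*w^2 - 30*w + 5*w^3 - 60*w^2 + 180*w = 5*w^3 - 55*w^2 + 150*w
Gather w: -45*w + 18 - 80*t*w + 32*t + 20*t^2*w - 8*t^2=-8*t^2 + 32*t + w*(20*t^2 - 80*t - 45) + 18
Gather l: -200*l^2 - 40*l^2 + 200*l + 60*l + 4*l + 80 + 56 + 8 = -240*l^2 + 264*l + 144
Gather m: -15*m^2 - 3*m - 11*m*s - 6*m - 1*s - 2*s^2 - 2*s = -15*m^2 + m*(-11*s - 9) - 2*s^2 - 3*s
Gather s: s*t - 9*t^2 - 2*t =s*t - 9*t^2 - 2*t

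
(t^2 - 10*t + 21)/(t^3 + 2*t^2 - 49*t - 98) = (t - 3)/(t^2 + 9*t + 14)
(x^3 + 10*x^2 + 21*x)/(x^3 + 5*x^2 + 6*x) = (x + 7)/(x + 2)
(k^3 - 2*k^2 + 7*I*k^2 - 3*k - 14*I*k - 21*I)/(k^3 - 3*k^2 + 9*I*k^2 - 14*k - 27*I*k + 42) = (k + 1)/(k + 2*I)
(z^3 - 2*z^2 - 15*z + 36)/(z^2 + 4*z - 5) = (z^3 - 2*z^2 - 15*z + 36)/(z^2 + 4*z - 5)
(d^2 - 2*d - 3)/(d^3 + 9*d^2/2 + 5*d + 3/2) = 2*(d - 3)/(2*d^2 + 7*d + 3)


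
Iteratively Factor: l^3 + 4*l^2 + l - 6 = (l + 2)*(l^2 + 2*l - 3) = (l - 1)*(l + 2)*(l + 3)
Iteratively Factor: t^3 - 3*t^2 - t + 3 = (t - 1)*(t^2 - 2*t - 3) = (t - 3)*(t - 1)*(t + 1)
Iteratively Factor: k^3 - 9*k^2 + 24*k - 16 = (k - 1)*(k^2 - 8*k + 16) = (k - 4)*(k - 1)*(k - 4)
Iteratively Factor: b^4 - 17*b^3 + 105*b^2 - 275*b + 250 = (b - 5)*(b^3 - 12*b^2 + 45*b - 50) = (b - 5)^2*(b^2 - 7*b + 10) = (b - 5)^3*(b - 2)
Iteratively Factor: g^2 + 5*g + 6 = (g + 3)*(g + 2)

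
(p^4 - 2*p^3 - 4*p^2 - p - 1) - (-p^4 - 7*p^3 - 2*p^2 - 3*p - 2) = 2*p^4 + 5*p^3 - 2*p^2 + 2*p + 1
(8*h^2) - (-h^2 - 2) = 9*h^2 + 2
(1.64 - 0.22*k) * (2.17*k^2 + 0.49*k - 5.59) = -0.4774*k^3 + 3.451*k^2 + 2.0334*k - 9.1676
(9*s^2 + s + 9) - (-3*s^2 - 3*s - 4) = 12*s^2 + 4*s + 13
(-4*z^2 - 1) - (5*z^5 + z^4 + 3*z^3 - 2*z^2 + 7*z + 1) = -5*z^5 - z^4 - 3*z^3 - 2*z^2 - 7*z - 2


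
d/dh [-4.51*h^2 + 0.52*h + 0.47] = 0.52 - 9.02*h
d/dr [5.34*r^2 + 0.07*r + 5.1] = 10.68*r + 0.07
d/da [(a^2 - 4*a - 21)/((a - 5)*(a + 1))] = 32*(a - 2)/(a^4 - 8*a^3 + 6*a^2 + 40*a + 25)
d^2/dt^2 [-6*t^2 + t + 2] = -12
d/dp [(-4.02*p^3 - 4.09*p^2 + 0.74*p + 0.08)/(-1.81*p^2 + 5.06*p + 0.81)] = (7.2762*p^4 - 40.6824*p^3 - 29.1246*p^2 - 6.3362*p + 0.1946)/(3.2761*p^4 - 18.3172*p^3 + 22.6714*p^2 + 8.1972*p + 0.6561)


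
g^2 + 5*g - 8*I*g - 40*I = (g + 5)*(g - 8*I)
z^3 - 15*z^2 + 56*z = z*(z - 8)*(z - 7)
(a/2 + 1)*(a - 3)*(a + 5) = a^3/2 + 2*a^2 - 11*a/2 - 15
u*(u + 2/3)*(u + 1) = u^3 + 5*u^2/3 + 2*u/3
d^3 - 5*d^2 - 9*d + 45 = (d - 5)*(d - 3)*(d + 3)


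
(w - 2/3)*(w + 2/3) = w^2 - 4/9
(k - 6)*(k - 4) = k^2 - 10*k + 24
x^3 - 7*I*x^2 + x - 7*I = (x - 7*I)*(x - I)*(x + I)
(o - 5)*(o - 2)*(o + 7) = o^3 - 39*o + 70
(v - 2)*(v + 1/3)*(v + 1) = v^3 - 2*v^2/3 - 7*v/3 - 2/3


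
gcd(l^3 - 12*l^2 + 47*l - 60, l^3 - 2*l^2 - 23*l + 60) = l^2 - 7*l + 12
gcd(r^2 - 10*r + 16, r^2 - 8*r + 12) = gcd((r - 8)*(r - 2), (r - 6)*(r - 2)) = r - 2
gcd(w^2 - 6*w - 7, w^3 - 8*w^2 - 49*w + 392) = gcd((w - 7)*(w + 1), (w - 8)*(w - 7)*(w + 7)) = w - 7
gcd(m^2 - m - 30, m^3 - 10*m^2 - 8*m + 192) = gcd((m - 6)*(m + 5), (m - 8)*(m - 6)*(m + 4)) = m - 6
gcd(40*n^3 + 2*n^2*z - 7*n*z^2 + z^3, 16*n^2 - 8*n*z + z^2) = -4*n + z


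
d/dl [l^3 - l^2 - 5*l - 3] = 3*l^2 - 2*l - 5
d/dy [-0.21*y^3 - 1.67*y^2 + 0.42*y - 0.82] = -0.63*y^2 - 3.34*y + 0.42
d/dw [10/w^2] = -20/w^3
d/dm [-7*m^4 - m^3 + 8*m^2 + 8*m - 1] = -28*m^3 - 3*m^2 + 16*m + 8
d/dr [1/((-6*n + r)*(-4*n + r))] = 2*(5*n - r)/((4*n - r)^2*(6*n - r)^2)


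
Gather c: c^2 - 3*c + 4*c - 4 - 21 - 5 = c^2 + c - 30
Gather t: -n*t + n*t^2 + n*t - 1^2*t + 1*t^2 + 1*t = t^2*(n + 1)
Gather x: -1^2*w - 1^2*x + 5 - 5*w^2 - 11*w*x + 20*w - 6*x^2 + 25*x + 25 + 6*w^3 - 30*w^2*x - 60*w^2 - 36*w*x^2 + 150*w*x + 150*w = 6*w^3 - 65*w^2 + 169*w + x^2*(-36*w - 6) + x*(-30*w^2 + 139*w + 24) + 30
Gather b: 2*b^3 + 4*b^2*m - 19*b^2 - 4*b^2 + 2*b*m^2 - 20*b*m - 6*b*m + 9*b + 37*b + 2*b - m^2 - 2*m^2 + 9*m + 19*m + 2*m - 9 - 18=2*b^3 + b^2*(4*m - 23) + b*(2*m^2 - 26*m + 48) - 3*m^2 + 30*m - 27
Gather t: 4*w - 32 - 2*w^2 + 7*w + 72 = -2*w^2 + 11*w + 40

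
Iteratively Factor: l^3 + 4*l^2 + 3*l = (l + 1)*(l^2 + 3*l) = (l + 1)*(l + 3)*(l)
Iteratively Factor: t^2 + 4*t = (t + 4)*(t)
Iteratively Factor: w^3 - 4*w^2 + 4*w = (w - 2)*(w^2 - 2*w) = (w - 2)^2*(w)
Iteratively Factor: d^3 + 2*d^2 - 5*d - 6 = (d + 1)*(d^2 + d - 6) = (d - 2)*(d + 1)*(d + 3)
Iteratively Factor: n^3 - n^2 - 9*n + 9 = (n - 1)*(n^2 - 9) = (n - 1)*(n + 3)*(n - 3)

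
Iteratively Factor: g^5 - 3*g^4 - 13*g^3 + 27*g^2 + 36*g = (g)*(g^4 - 3*g^3 - 13*g^2 + 27*g + 36) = g*(g + 3)*(g^3 - 6*g^2 + 5*g + 12) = g*(g - 4)*(g + 3)*(g^2 - 2*g - 3) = g*(g - 4)*(g + 1)*(g + 3)*(g - 3)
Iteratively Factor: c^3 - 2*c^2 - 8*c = (c - 4)*(c^2 + 2*c) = (c - 4)*(c + 2)*(c)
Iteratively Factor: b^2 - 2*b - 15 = (b - 5)*(b + 3)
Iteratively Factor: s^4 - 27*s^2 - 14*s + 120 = (s - 2)*(s^3 + 2*s^2 - 23*s - 60) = (s - 5)*(s - 2)*(s^2 + 7*s + 12) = (s - 5)*(s - 2)*(s + 4)*(s + 3)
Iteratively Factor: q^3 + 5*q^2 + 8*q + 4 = (q + 2)*(q^2 + 3*q + 2) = (q + 2)^2*(q + 1)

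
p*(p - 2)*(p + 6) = p^3 + 4*p^2 - 12*p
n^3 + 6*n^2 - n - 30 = (n - 2)*(n + 3)*(n + 5)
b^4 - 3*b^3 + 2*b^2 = b^2*(b - 2)*(b - 1)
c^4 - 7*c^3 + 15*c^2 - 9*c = c*(c - 3)^2*(c - 1)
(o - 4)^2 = o^2 - 8*o + 16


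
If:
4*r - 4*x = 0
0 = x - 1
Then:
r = 1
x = 1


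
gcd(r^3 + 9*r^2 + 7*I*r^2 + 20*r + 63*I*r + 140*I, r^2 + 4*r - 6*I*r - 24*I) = r + 4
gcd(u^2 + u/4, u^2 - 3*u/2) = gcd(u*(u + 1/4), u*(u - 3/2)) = u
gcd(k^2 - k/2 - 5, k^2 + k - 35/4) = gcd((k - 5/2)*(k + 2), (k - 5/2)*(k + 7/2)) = k - 5/2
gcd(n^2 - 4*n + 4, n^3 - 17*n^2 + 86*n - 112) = n - 2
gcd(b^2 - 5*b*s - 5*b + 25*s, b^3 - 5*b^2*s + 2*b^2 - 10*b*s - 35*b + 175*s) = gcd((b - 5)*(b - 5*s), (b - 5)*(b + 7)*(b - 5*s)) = -b^2 + 5*b*s + 5*b - 25*s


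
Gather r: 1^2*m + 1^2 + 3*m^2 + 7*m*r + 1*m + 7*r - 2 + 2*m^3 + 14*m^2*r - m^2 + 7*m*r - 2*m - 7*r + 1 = 2*m^3 + 2*m^2 + r*(14*m^2 + 14*m)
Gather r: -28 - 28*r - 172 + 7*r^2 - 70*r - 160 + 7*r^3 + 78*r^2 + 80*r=7*r^3 + 85*r^2 - 18*r - 360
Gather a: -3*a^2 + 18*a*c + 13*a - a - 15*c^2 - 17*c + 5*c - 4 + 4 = -3*a^2 + a*(18*c + 12) - 15*c^2 - 12*c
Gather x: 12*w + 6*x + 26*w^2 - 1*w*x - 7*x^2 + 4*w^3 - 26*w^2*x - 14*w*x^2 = 4*w^3 + 26*w^2 + 12*w + x^2*(-14*w - 7) + x*(-26*w^2 - w + 6)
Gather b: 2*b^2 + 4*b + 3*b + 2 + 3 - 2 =2*b^2 + 7*b + 3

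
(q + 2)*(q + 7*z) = q^2 + 7*q*z + 2*q + 14*z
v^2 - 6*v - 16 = (v - 8)*(v + 2)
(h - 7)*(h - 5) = h^2 - 12*h + 35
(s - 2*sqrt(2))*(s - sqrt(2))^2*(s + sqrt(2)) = s^4 - 3*sqrt(2)*s^3 + 2*s^2 + 6*sqrt(2)*s - 8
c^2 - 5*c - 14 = (c - 7)*(c + 2)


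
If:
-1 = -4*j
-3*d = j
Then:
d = -1/12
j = 1/4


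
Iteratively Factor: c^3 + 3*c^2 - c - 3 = (c + 3)*(c^2 - 1) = (c - 1)*(c + 3)*(c + 1)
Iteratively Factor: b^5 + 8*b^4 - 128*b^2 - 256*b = (b)*(b^4 + 8*b^3 - 128*b - 256) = b*(b + 4)*(b^3 + 4*b^2 - 16*b - 64) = b*(b - 4)*(b + 4)*(b^2 + 8*b + 16) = b*(b - 4)*(b + 4)^2*(b + 4)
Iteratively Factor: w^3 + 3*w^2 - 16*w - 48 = (w + 3)*(w^2 - 16) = (w + 3)*(w + 4)*(w - 4)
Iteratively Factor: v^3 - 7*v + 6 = (v - 2)*(v^2 + 2*v - 3) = (v - 2)*(v - 1)*(v + 3)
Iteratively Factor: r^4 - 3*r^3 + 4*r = (r)*(r^3 - 3*r^2 + 4) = r*(r - 2)*(r^2 - r - 2) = r*(r - 2)^2*(r + 1)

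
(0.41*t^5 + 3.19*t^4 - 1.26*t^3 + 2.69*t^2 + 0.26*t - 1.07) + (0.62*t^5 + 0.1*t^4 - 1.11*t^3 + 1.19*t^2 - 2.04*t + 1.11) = 1.03*t^5 + 3.29*t^4 - 2.37*t^3 + 3.88*t^2 - 1.78*t + 0.04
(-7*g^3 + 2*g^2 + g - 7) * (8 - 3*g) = 21*g^4 - 62*g^3 + 13*g^2 + 29*g - 56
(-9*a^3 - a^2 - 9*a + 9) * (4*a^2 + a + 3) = -36*a^5 - 13*a^4 - 64*a^3 + 24*a^2 - 18*a + 27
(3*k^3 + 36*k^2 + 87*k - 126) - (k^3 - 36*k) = 2*k^3 + 36*k^2 + 123*k - 126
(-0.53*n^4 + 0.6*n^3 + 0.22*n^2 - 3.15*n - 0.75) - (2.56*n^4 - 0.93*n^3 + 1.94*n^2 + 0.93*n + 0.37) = -3.09*n^4 + 1.53*n^3 - 1.72*n^2 - 4.08*n - 1.12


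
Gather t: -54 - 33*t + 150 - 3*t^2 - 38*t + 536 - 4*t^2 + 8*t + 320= -7*t^2 - 63*t + 952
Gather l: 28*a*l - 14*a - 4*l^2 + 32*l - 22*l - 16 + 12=-14*a - 4*l^2 + l*(28*a + 10) - 4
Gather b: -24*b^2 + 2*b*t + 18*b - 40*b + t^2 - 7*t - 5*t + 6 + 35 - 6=-24*b^2 + b*(2*t - 22) + t^2 - 12*t + 35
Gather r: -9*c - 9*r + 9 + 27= -9*c - 9*r + 36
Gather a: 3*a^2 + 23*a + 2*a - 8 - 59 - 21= 3*a^2 + 25*a - 88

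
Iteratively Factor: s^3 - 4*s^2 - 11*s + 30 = (s - 5)*(s^2 + s - 6) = (s - 5)*(s - 2)*(s + 3)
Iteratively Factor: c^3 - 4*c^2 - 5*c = (c)*(c^2 - 4*c - 5) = c*(c + 1)*(c - 5)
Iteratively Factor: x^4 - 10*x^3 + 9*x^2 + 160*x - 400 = (x - 4)*(x^3 - 6*x^2 - 15*x + 100) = (x - 5)*(x - 4)*(x^2 - x - 20) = (x - 5)*(x - 4)*(x + 4)*(x - 5)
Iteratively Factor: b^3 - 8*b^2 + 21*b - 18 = (b - 3)*(b^2 - 5*b + 6) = (b - 3)^2*(b - 2)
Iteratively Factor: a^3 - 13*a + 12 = (a - 3)*(a^2 + 3*a - 4) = (a - 3)*(a + 4)*(a - 1)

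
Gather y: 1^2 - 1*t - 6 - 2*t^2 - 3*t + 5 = -2*t^2 - 4*t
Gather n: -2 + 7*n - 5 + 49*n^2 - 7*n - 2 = 49*n^2 - 9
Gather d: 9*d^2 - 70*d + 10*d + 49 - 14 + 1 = 9*d^2 - 60*d + 36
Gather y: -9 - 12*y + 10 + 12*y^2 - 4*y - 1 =12*y^2 - 16*y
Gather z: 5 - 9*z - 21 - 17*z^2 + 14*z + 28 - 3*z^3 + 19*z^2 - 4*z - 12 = -3*z^3 + 2*z^2 + z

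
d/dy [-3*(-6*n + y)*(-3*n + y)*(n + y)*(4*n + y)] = -162*n^3 + 138*n^2*y + 36*n*y^2 - 12*y^3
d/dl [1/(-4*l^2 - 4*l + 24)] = (2*l + 1)/(4*(l^2 + l - 6)^2)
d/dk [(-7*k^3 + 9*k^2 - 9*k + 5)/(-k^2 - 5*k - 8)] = (7*k^4 + 70*k^3 + 114*k^2 - 134*k + 97)/(k^4 + 10*k^3 + 41*k^2 + 80*k + 64)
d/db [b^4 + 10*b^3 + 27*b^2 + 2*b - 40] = 4*b^3 + 30*b^2 + 54*b + 2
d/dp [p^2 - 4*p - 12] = 2*p - 4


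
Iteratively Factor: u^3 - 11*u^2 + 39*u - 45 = (u - 3)*(u^2 - 8*u + 15) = (u - 5)*(u - 3)*(u - 3)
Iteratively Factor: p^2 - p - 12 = (p + 3)*(p - 4)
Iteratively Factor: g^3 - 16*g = (g - 4)*(g^2 + 4*g) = (g - 4)*(g + 4)*(g)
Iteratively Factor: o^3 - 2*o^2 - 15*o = (o)*(o^2 - 2*o - 15) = o*(o - 5)*(o + 3)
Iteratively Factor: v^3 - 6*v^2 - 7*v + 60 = (v - 5)*(v^2 - v - 12) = (v - 5)*(v - 4)*(v + 3)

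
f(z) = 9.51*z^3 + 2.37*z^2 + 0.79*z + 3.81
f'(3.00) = 271.78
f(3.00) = 284.28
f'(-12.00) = 4052.23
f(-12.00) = -16097.67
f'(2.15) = 142.86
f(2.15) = 110.98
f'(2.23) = 153.24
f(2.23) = 122.82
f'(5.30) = 827.32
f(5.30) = 1490.39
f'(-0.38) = 3.11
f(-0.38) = 3.33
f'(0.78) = 21.84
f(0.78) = 10.38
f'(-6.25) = 1085.62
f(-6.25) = -2230.33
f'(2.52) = 193.91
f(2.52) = 173.04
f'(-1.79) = 83.72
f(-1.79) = -44.55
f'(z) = 28.53*z^2 + 4.74*z + 0.79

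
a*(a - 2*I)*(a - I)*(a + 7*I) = a^4 + 4*I*a^3 + 19*a^2 - 14*I*a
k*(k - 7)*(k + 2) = k^3 - 5*k^2 - 14*k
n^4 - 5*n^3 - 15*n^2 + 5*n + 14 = (n - 7)*(n - 1)*(n + 1)*(n + 2)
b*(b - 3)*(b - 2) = b^3 - 5*b^2 + 6*b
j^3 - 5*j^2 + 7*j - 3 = (j - 3)*(j - 1)^2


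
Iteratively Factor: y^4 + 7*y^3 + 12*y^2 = (y)*(y^3 + 7*y^2 + 12*y) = y*(y + 3)*(y^2 + 4*y) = y^2*(y + 3)*(y + 4)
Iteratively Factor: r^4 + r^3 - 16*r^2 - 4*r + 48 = (r - 2)*(r^3 + 3*r^2 - 10*r - 24) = (r - 3)*(r - 2)*(r^2 + 6*r + 8) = (r - 3)*(r - 2)*(r + 4)*(r + 2)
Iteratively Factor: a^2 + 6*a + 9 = (a + 3)*(a + 3)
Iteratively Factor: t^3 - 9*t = (t)*(t^2 - 9) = t*(t + 3)*(t - 3)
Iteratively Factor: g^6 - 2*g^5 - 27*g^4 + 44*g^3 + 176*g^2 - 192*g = (g)*(g^5 - 2*g^4 - 27*g^3 + 44*g^2 + 176*g - 192) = g*(g - 4)*(g^4 + 2*g^3 - 19*g^2 - 32*g + 48) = g*(g - 4)*(g + 4)*(g^3 - 2*g^2 - 11*g + 12) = g*(g - 4)^2*(g + 4)*(g^2 + 2*g - 3) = g*(g - 4)^2*(g - 1)*(g + 4)*(g + 3)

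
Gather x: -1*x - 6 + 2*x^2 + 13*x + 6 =2*x^2 + 12*x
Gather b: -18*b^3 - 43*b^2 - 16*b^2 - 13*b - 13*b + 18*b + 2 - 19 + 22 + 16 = -18*b^3 - 59*b^2 - 8*b + 21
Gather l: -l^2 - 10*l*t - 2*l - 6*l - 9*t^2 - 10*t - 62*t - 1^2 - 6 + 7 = -l^2 + l*(-10*t - 8) - 9*t^2 - 72*t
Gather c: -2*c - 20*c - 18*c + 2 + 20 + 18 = 40 - 40*c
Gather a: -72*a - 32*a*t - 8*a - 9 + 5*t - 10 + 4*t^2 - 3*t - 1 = a*(-32*t - 80) + 4*t^2 + 2*t - 20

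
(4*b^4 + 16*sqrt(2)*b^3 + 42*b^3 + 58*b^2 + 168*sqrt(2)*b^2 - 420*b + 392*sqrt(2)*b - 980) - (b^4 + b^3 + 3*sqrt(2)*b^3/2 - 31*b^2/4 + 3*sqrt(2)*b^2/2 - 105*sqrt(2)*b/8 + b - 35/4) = 3*b^4 + 29*sqrt(2)*b^3/2 + 41*b^3 + 263*b^2/4 + 333*sqrt(2)*b^2/2 - 421*b + 3241*sqrt(2)*b/8 - 3885/4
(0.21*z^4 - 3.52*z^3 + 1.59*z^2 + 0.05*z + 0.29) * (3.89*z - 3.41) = 0.8169*z^5 - 14.4089*z^4 + 18.1883*z^3 - 5.2274*z^2 + 0.9576*z - 0.9889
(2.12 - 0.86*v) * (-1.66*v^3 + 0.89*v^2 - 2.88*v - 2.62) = 1.4276*v^4 - 4.2846*v^3 + 4.3636*v^2 - 3.8524*v - 5.5544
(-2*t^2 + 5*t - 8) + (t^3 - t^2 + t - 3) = t^3 - 3*t^2 + 6*t - 11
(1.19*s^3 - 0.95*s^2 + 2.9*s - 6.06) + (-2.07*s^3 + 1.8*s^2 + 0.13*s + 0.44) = -0.88*s^3 + 0.85*s^2 + 3.03*s - 5.62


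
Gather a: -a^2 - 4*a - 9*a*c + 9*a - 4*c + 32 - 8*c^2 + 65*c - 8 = -a^2 + a*(5 - 9*c) - 8*c^2 + 61*c + 24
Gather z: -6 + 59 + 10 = 63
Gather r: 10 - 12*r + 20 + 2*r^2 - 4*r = 2*r^2 - 16*r + 30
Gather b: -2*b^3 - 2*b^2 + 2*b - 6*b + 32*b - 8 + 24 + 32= -2*b^3 - 2*b^2 + 28*b + 48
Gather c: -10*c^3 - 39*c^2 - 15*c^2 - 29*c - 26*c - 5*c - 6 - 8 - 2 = -10*c^3 - 54*c^2 - 60*c - 16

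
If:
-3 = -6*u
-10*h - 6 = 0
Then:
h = -3/5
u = 1/2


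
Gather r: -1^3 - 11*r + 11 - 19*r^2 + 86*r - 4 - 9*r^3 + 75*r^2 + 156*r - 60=-9*r^3 + 56*r^2 + 231*r - 54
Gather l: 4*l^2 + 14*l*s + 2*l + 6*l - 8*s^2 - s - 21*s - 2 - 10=4*l^2 + l*(14*s + 8) - 8*s^2 - 22*s - 12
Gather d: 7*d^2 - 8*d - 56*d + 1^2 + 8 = 7*d^2 - 64*d + 9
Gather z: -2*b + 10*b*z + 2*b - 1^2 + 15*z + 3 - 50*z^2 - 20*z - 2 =-50*z^2 + z*(10*b - 5)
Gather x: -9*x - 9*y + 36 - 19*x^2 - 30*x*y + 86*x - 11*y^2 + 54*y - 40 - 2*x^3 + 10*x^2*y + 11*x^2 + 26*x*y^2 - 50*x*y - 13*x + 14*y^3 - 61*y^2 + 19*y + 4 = -2*x^3 + x^2*(10*y - 8) + x*(26*y^2 - 80*y + 64) + 14*y^3 - 72*y^2 + 64*y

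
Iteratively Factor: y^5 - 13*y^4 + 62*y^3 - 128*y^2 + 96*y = (y - 4)*(y^4 - 9*y^3 + 26*y^2 - 24*y) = y*(y - 4)*(y^3 - 9*y^2 + 26*y - 24) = y*(y - 4)*(y - 2)*(y^2 - 7*y + 12) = y*(y - 4)^2*(y - 2)*(y - 3)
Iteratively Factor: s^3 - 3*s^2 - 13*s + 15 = (s - 1)*(s^2 - 2*s - 15) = (s - 1)*(s + 3)*(s - 5)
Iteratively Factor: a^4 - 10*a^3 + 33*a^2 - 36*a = (a - 4)*(a^3 - 6*a^2 + 9*a) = (a - 4)*(a - 3)*(a^2 - 3*a) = a*(a - 4)*(a - 3)*(a - 3)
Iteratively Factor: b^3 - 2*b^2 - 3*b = (b)*(b^2 - 2*b - 3) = b*(b - 3)*(b + 1)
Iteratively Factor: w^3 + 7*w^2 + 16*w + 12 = (w + 3)*(w^2 + 4*w + 4) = (w + 2)*(w + 3)*(w + 2)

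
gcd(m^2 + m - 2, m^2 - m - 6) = m + 2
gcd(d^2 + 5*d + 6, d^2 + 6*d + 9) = d + 3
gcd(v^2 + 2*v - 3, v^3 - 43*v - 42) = 1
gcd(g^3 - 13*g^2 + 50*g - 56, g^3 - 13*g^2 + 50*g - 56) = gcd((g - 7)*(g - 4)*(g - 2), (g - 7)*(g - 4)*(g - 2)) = g^3 - 13*g^2 + 50*g - 56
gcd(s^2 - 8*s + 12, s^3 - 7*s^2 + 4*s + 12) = s^2 - 8*s + 12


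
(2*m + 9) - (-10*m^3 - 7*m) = 10*m^3 + 9*m + 9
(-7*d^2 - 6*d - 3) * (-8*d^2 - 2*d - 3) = 56*d^4 + 62*d^3 + 57*d^2 + 24*d + 9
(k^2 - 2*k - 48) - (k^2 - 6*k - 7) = 4*k - 41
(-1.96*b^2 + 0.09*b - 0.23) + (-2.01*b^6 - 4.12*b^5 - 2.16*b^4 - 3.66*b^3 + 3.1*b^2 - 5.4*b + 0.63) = -2.01*b^6 - 4.12*b^5 - 2.16*b^4 - 3.66*b^3 + 1.14*b^2 - 5.31*b + 0.4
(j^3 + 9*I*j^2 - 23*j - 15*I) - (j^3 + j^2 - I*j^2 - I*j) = -j^2 + 10*I*j^2 - 23*j + I*j - 15*I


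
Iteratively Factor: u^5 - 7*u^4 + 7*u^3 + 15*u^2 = (u + 1)*(u^4 - 8*u^3 + 15*u^2) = u*(u + 1)*(u^3 - 8*u^2 + 15*u) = u^2*(u + 1)*(u^2 - 8*u + 15) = u^2*(u - 5)*(u + 1)*(u - 3)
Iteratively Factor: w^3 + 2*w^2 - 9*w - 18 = (w + 2)*(w^2 - 9) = (w + 2)*(w + 3)*(w - 3)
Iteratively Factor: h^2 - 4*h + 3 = (h - 1)*(h - 3)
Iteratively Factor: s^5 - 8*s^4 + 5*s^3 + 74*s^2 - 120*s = (s - 5)*(s^4 - 3*s^3 - 10*s^2 + 24*s) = (s - 5)*(s - 2)*(s^3 - s^2 - 12*s) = s*(s - 5)*(s - 2)*(s^2 - s - 12) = s*(s - 5)*(s - 2)*(s + 3)*(s - 4)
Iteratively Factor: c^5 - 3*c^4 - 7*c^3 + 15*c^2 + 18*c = (c - 3)*(c^4 - 7*c^2 - 6*c) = (c - 3)^2*(c^3 + 3*c^2 + 2*c) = (c - 3)^2*(c + 2)*(c^2 + c) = c*(c - 3)^2*(c + 2)*(c + 1)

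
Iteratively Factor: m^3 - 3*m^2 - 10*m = (m)*(m^2 - 3*m - 10) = m*(m + 2)*(m - 5)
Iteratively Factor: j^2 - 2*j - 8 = (j + 2)*(j - 4)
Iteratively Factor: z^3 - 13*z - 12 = (z + 1)*(z^2 - z - 12) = (z + 1)*(z + 3)*(z - 4)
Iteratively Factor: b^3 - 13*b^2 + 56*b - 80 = (b - 5)*(b^2 - 8*b + 16) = (b - 5)*(b - 4)*(b - 4)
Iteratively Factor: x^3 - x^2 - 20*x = (x - 5)*(x^2 + 4*x) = x*(x - 5)*(x + 4)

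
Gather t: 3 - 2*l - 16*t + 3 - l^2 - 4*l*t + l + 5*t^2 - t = -l^2 - l + 5*t^2 + t*(-4*l - 17) + 6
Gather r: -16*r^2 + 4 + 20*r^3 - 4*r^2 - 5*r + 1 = 20*r^3 - 20*r^2 - 5*r + 5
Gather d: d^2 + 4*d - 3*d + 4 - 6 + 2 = d^2 + d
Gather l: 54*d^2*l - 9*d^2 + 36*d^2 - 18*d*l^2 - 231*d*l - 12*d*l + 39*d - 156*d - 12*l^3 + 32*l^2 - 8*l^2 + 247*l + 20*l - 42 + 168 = 27*d^2 - 117*d - 12*l^3 + l^2*(24 - 18*d) + l*(54*d^2 - 243*d + 267) + 126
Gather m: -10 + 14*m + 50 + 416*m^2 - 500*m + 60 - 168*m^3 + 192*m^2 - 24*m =-168*m^3 + 608*m^2 - 510*m + 100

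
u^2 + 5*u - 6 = (u - 1)*(u + 6)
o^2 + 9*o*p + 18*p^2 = (o + 3*p)*(o + 6*p)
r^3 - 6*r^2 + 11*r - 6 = (r - 3)*(r - 2)*(r - 1)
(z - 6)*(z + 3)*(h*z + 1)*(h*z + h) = h^2*z^4 - 2*h^2*z^3 - 21*h^2*z^2 - 18*h^2*z + h*z^3 - 2*h*z^2 - 21*h*z - 18*h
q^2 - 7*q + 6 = (q - 6)*(q - 1)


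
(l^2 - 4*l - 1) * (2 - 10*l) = -10*l^3 + 42*l^2 + 2*l - 2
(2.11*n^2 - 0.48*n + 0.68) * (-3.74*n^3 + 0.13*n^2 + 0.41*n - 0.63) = -7.8914*n^5 + 2.0695*n^4 - 1.7405*n^3 - 1.4377*n^2 + 0.5812*n - 0.4284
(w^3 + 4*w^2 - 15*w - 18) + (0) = w^3 + 4*w^2 - 15*w - 18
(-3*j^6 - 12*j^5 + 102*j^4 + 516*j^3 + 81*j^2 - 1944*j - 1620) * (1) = -3*j^6 - 12*j^5 + 102*j^4 + 516*j^3 + 81*j^2 - 1944*j - 1620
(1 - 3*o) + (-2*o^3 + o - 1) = -2*o^3 - 2*o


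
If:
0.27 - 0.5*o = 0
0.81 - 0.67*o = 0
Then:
No Solution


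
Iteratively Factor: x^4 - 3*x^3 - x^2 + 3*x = (x - 1)*(x^3 - 2*x^2 - 3*x) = (x - 3)*(x - 1)*(x^2 + x) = x*(x - 3)*(x - 1)*(x + 1)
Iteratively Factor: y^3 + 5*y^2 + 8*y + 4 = (y + 2)*(y^2 + 3*y + 2) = (y + 1)*(y + 2)*(y + 2)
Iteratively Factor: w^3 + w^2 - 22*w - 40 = (w - 5)*(w^2 + 6*w + 8) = (w - 5)*(w + 4)*(w + 2)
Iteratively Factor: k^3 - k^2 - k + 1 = (k + 1)*(k^2 - 2*k + 1) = (k - 1)*(k + 1)*(k - 1)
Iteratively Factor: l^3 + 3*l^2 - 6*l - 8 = (l - 2)*(l^2 + 5*l + 4) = (l - 2)*(l + 1)*(l + 4)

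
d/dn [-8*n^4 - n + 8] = -32*n^3 - 1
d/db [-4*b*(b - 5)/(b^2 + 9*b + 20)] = 8*(-7*b^2 - 20*b + 50)/(b^4 + 18*b^3 + 121*b^2 + 360*b + 400)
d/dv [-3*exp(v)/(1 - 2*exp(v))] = -3*exp(v)/(4*exp(2*v) - 4*exp(v) + 1)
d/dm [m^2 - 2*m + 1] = 2*m - 2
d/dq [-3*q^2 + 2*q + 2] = 2 - 6*q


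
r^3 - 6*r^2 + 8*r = r*(r - 4)*(r - 2)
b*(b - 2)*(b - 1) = b^3 - 3*b^2 + 2*b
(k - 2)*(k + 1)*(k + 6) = k^3 + 5*k^2 - 8*k - 12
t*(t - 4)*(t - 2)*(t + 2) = t^4 - 4*t^3 - 4*t^2 + 16*t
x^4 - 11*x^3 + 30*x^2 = x^2*(x - 6)*(x - 5)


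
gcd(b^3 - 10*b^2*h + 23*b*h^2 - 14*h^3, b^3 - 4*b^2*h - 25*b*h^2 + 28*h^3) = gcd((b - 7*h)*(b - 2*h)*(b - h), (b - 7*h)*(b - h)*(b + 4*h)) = b^2 - 8*b*h + 7*h^2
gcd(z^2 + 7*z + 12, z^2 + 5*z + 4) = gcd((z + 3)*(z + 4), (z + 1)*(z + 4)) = z + 4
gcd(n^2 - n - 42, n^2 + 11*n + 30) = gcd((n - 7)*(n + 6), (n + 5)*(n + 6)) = n + 6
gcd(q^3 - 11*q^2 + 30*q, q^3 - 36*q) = q^2 - 6*q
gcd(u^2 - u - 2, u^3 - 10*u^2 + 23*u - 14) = u - 2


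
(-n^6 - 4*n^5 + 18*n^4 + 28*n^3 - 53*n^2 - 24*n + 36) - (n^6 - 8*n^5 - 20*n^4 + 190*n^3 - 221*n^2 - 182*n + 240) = -2*n^6 + 4*n^5 + 38*n^4 - 162*n^3 + 168*n^2 + 158*n - 204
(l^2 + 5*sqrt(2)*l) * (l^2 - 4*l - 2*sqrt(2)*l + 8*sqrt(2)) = l^4 - 4*l^3 + 3*sqrt(2)*l^3 - 20*l^2 - 12*sqrt(2)*l^2 + 80*l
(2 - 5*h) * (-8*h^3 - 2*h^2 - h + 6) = 40*h^4 - 6*h^3 + h^2 - 32*h + 12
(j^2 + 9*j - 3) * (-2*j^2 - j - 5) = -2*j^4 - 19*j^3 - 8*j^2 - 42*j + 15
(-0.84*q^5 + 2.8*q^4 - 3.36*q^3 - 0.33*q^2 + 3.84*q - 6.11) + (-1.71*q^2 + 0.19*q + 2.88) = -0.84*q^5 + 2.8*q^4 - 3.36*q^3 - 2.04*q^2 + 4.03*q - 3.23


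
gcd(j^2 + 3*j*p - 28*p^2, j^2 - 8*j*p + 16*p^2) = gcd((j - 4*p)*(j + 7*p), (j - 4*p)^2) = -j + 4*p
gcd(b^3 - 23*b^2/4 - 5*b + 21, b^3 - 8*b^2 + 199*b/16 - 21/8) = b^2 - 31*b/4 + 21/2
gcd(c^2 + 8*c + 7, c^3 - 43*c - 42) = c + 1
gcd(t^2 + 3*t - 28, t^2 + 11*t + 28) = t + 7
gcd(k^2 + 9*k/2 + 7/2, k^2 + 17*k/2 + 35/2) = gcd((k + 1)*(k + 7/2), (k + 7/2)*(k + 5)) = k + 7/2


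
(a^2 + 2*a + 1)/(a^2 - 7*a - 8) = (a + 1)/(a - 8)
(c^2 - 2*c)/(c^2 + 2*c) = (c - 2)/(c + 2)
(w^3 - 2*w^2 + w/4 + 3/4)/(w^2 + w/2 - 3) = (2*w^2 - w - 1)/(2*(w + 2))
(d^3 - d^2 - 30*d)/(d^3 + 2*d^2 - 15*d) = (d - 6)/(d - 3)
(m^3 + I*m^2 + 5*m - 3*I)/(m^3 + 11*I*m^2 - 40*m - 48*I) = (m^2 - 2*I*m - 1)/(m^2 + 8*I*m - 16)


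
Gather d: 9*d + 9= 9*d + 9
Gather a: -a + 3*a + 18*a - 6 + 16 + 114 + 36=20*a + 160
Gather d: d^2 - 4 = d^2 - 4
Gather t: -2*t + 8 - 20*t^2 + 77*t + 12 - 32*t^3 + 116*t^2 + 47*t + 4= -32*t^3 + 96*t^2 + 122*t + 24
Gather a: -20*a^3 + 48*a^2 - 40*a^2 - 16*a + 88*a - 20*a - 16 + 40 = -20*a^3 + 8*a^2 + 52*a + 24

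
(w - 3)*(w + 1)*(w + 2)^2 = w^4 + 2*w^3 - 7*w^2 - 20*w - 12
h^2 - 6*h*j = h*(h - 6*j)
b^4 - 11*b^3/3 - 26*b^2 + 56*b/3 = b*(b - 7)*(b - 2/3)*(b + 4)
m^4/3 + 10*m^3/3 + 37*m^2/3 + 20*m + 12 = (m/3 + 1)*(m + 2)^2*(m + 3)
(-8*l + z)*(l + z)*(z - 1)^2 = -8*l^2*z^2 + 16*l^2*z - 8*l^2 - 7*l*z^3 + 14*l*z^2 - 7*l*z + z^4 - 2*z^3 + z^2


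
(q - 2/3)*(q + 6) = q^2 + 16*q/3 - 4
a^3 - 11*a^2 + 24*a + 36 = (a - 6)^2*(a + 1)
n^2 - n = n*(n - 1)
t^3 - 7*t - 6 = (t - 3)*(t + 1)*(t + 2)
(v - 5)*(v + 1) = v^2 - 4*v - 5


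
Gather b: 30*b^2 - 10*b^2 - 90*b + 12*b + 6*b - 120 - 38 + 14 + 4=20*b^2 - 72*b - 140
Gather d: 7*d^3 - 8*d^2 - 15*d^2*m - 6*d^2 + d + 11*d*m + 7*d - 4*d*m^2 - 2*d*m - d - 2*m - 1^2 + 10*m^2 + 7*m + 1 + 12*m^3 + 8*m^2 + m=7*d^3 + d^2*(-15*m - 14) + d*(-4*m^2 + 9*m + 7) + 12*m^3 + 18*m^2 + 6*m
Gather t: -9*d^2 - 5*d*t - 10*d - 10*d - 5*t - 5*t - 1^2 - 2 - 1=-9*d^2 - 20*d + t*(-5*d - 10) - 4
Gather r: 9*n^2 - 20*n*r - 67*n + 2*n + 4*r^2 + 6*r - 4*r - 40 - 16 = 9*n^2 - 65*n + 4*r^2 + r*(2 - 20*n) - 56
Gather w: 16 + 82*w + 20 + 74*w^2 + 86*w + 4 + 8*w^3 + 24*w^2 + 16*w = 8*w^3 + 98*w^2 + 184*w + 40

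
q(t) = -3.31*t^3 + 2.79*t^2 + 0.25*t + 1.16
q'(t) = -9.93*t^2 + 5.58*t + 0.25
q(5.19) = -385.12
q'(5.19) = -238.27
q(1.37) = -1.77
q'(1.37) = -10.74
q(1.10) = 0.41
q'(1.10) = -5.63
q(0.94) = 1.11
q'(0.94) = -3.28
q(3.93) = -155.68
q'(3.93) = -131.19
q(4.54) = -249.94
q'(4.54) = -179.09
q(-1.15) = 9.60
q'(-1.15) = -19.30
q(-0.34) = 1.53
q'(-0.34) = -2.80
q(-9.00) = 2637.89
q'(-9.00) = -854.30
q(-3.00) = 114.89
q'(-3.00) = -105.86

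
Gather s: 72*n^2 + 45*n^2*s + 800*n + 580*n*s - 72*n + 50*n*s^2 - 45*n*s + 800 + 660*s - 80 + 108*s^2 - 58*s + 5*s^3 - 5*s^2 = 72*n^2 + 728*n + 5*s^3 + s^2*(50*n + 103) + s*(45*n^2 + 535*n + 602) + 720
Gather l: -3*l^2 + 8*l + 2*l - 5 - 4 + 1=-3*l^2 + 10*l - 8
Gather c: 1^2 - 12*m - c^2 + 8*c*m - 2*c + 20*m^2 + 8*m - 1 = -c^2 + c*(8*m - 2) + 20*m^2 - 4*m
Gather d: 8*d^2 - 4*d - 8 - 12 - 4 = 8*d^2 - 4*d - 24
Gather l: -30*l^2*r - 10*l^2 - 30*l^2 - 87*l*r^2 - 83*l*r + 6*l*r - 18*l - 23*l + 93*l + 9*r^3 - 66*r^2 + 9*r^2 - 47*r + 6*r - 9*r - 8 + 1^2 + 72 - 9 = l^2*(-30*r - 40) + l*(-87*r^2 - 77*r + 52) + 9*r^3 - 57*r^2 - 50*r + 56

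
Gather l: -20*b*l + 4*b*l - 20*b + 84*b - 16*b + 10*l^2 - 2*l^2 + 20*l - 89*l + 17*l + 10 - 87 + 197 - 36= 48*b + 8*l^2 + l*(-16*b - 52) + 84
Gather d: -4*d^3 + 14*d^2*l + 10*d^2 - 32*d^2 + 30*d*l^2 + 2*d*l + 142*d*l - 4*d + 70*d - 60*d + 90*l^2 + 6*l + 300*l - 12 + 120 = -4*d^3 + d^2*(14*l - 22) + d*(30*l^2 + 144*l + 6) + 90*l^2 + 306*l + 108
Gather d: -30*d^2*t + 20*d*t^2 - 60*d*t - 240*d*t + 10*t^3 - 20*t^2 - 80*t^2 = -30*d^2*t + d*(20*t^2 - 300*t) + 10*t^3 - 100*t^2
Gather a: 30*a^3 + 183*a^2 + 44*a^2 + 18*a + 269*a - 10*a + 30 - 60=30*a^3 + 227*a^2 + 277*a - 30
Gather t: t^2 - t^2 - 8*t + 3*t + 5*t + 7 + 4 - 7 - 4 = 0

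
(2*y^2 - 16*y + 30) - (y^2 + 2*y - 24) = y^2 - 18*y + 54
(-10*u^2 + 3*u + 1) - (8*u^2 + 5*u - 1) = -18*u^2 - 2*u + 2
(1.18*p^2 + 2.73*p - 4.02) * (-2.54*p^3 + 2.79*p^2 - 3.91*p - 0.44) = -2.9972*p^5 - 3.642*p^4 + 13.2137*p^3 - 22.4093*p^2 + 14.517*p + 1.7688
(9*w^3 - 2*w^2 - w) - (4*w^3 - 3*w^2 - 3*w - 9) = 5*w^3 + w^2 + 2*w + 9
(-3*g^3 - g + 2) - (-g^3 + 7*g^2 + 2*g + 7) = -2*g^3 - 7*g^2 - 3*g - 5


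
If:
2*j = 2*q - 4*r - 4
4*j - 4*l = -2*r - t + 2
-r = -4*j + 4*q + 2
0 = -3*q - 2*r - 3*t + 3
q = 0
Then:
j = 2/9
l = -43/108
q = 0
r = -10/9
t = 47/27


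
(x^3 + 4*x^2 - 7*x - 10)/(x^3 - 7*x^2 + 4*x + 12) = (x + 5)/(x - 6)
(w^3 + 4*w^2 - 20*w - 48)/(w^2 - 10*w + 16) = (w^3 + 4*w^2 - 20*w - 48)/(w^2 - 10*w + 16)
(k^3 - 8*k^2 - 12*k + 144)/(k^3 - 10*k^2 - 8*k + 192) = (k - 6)/(k - 8)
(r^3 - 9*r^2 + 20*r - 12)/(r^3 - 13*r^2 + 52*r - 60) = (r - 1)/(r - 5)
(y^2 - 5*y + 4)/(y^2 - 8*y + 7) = (y - 4)/(y - 7)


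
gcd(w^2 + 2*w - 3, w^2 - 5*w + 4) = w - 1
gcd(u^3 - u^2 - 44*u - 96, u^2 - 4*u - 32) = u^2 - 4*u - 32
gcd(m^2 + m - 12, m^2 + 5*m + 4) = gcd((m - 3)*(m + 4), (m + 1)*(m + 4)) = m + 4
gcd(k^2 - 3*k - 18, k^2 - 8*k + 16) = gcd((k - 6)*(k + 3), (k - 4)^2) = 1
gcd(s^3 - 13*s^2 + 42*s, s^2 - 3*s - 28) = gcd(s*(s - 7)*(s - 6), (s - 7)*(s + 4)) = s - 7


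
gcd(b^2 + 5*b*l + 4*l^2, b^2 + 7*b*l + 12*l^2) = b + 4*l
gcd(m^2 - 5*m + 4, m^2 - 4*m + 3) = m - 1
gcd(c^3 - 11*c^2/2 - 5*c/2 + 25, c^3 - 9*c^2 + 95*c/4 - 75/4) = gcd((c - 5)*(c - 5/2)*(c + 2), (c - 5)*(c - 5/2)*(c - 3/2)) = c^2 - 15*c/2 + 25/2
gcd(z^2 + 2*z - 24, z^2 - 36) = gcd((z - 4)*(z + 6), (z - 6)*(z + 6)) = z + 6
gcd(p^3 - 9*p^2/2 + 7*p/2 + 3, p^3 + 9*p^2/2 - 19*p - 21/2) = p^2 - 5*p/2 - 3/2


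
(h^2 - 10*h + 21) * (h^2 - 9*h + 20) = h^4 - 19*h^3 + 131*h^2 - 389*h + 420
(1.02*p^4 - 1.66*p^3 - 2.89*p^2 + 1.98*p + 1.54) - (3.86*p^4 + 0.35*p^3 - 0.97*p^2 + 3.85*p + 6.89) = -2.84*p^4 - 2.01*p^3 - 1.92*p^2 - 1.87*p - 5.35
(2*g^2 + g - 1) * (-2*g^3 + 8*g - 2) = -4*g^5 - 2*g^4 + 18*g^3 + 4*g^2 - 10*g + 2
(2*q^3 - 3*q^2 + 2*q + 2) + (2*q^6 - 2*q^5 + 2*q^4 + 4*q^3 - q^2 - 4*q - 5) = 2*q^6 - 2*q^5 + 2*q^4 + 6*q^3 - 4*q^2 - 2*q - 3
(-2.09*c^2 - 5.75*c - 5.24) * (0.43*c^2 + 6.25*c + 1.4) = -0.8987*c^4 - 15.535*c^3 - 41.1167*c^2 - 40.8*c - 7.336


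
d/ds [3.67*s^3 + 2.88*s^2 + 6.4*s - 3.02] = 11.01*s^2 + 5.76*s + 6.4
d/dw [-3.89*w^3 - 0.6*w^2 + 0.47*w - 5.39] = -11.67*w^2 - 1.2*w + 0.47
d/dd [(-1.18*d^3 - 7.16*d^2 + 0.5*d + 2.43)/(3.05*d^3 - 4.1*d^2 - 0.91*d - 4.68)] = (-1.77635683940025e-15*d^5 + 26.676*d^4 - 0.9024*d^3 + 2.8983*d^2 + 86.9436*d - 0.1287)/(9.3025*d^6 - 25.01*d^5 + 11.259*d^4 - 21.086*d^3 + 39.2041*d^2 + 8.5176*d + 21.9024)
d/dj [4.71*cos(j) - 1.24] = -4.71*sin(j)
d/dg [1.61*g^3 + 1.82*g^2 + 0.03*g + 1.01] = 4.83*g^2 + 3.64*g + 0.03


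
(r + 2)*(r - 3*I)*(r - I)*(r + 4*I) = r^4 + 2*r^3 + 13*r^2 + 26*r - 12*I*r - 24*I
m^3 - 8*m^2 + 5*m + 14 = (m - 7)*(m - 2)*(m + 1)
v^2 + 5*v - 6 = (v - 1)*(v + 6)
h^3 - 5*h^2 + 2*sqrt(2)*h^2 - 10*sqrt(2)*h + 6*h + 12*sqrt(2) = (h - 3)*(h - 2)*(h + 2*sqrt(2))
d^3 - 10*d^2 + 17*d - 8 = (d - 8)*(d - 1)^2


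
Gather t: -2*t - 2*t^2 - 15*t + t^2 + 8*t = -t^2 - 9*t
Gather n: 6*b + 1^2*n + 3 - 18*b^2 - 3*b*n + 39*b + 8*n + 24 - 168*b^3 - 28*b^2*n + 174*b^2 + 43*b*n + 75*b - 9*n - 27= -168*b^3 + 156*b^2 + 120*b + n*(-28*b^2 + 40*b)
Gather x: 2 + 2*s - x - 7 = 2*s - x - 5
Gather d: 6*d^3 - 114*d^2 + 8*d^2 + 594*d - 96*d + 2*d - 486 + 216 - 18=6*d^3 - 106*d^2 + 500*d - 288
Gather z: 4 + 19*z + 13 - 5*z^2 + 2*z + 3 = -5*z^2 + 21*z + 20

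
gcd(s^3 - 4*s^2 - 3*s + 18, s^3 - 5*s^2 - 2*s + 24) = s^2 - s - 6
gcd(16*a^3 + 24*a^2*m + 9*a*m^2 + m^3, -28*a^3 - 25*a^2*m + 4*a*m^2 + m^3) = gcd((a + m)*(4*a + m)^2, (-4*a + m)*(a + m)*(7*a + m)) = a + m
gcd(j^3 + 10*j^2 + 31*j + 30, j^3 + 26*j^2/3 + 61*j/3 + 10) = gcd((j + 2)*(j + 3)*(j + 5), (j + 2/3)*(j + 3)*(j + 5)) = j^2 + 8*j + 15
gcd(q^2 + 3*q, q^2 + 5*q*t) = q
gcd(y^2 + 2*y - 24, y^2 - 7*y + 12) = y - 4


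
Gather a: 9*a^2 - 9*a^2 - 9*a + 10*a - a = 0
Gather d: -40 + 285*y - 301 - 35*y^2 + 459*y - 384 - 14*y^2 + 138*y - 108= -49*y^2 + 882*y - 833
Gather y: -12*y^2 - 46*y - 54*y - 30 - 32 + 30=-12*y^2 - 100*y - 32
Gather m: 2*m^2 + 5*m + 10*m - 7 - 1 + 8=2*m^2 + 15*m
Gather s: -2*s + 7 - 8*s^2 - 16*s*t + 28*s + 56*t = -8*s^2 + s*(26 - 16*t) + 56*t + 7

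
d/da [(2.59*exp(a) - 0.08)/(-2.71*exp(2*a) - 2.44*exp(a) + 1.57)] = (7.0189*exp(2*a) - 0.4336*exp(a) + 3.8711)*exp(a)/(7.3441*exp(4*a) + 13.2248*exp(3*a) - 2.5558*exp(2*a) - 7.6616*exp(a) + 2.4649)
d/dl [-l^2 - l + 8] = -2*l - 1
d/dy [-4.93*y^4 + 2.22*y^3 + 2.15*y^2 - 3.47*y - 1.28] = -19.72*y^3 + 6.66*y^2 + 4.3*y - 3.47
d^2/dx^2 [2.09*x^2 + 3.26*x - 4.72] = 4.18000000000000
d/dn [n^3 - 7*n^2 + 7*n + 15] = 3*n^2 - 14*n + 7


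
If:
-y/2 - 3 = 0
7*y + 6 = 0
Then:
No Solution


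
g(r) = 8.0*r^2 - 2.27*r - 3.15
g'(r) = 16.0*r - 2.27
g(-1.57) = 20.13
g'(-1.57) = -27.39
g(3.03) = 63.42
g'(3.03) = 46.21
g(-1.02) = 7.49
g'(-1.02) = -18.59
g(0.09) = -3.29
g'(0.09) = -0.83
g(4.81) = 171.02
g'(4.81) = 74.69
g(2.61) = 45.42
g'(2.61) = 39.49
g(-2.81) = 66.40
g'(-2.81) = -47.23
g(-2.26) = 42.84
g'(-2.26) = -38.43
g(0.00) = -3.15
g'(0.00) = -2.27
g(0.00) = -3.15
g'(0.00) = -2.27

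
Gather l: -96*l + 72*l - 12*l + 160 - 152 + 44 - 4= 48 - 36*l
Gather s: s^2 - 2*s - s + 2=s^2 - 3*s + 2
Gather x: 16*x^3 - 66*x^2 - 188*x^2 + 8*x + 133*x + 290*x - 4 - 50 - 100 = 16*x^3 - 254*x^2 + 431*x - 154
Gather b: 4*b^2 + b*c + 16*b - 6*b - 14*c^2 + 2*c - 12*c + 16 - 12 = 4*b^2 + b*(c + 10) - 14*c^2 - 10*c + 4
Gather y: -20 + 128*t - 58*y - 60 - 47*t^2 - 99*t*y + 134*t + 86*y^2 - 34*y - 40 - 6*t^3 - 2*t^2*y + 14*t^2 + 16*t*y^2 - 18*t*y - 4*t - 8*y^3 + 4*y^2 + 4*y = -6*t^3 - 33*t^2 + 258*t - 8*y^3 + y^2*(16*t + 90) + y*(-2*t^2 - 117*t - 88) - 120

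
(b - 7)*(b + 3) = b^2 - 4*b - 21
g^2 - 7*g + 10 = (g - 5)*(g - 2)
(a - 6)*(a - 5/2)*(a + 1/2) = a^3 - 8*a^2 + 43*a/4 + 15/2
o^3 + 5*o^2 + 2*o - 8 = (o - 1)*(o + 2)*(o + 4)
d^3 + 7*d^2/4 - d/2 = d*(d - 1/4)*(d + 2)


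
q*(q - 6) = q^2 - 6*q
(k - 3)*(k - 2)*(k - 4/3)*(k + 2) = k^4 - 13*k^3/3 + 52*k/3 - 16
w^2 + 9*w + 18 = (w + 3)*(w + 6)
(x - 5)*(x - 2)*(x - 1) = x^3 - 8*x^2 + 17*x - 10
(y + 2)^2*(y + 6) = y^3 + 10*y^2 + 28*y + 24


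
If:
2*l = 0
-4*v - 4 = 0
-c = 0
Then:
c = 0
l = 0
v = -1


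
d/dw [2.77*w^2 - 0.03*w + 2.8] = 5.54*w - 0.03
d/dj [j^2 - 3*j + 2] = 2*j - 3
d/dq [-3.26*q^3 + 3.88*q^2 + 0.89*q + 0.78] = -9.78*q^2 + 7.76*q + 0.89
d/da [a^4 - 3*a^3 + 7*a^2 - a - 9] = 4*a^3 - 9*a^2 + 14*a - 1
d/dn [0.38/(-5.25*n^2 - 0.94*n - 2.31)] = (3.99*n + 0.3572)/(5.25*n^2 + 0.94*n + 2.31)^2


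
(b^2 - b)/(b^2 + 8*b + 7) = b*(b - 1)/(b^2 + 8*b + 7)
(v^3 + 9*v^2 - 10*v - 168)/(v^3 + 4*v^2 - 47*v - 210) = (v^2 + 3*v - 28)/(v^2 - 2*v - 35)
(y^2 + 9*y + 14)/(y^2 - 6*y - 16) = (y + 7)/(y - 8)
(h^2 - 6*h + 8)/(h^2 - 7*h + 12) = (h - 2)/(h - 3)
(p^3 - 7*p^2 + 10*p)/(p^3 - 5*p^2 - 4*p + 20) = p/(p + 2)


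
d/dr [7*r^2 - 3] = 14*r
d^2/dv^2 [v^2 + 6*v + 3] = 2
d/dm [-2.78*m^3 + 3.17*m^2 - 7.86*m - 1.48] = -8.34*m^2 + 6.34*m - 7.86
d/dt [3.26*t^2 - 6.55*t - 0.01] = 6.52*t - 6.55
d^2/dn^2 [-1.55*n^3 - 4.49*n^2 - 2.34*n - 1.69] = -9.3*n - 8.98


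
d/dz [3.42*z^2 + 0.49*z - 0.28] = 6.84*z + 0.49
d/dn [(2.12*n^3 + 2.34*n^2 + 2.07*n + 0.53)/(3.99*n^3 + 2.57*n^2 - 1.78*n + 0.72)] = (-3.8882*n^4 - 24.0658*n^3 - 11.25*n^2 + 0.6454*n + 2.4338)/(15.9201*n^6 + 20.5086*n^5 - 7.5995*n^4 - 3.4036*n^3 + 6.8692*n^2 - 2.5632*n + 0.5184)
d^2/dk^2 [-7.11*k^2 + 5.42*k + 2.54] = -14.2200000000000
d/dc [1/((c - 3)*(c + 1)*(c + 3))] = (-(c - 3)*(c + 1) - (c - 3)*(c + 3) - (c + 1)*(c + 3))/((c - 3)^2*(c + 1)^2*(c + 3)^2)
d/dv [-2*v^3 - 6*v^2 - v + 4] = -6*v^2 - 12*v - 1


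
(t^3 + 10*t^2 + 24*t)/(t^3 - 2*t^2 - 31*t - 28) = t*(t + 6)/(t^2 - 6*t - 7)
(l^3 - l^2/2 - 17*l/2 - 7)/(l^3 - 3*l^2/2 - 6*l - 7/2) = (l + 2)/(l + 1)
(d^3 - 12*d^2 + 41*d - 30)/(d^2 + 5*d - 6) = (d^2 - 11*d + 30)/(d + 6)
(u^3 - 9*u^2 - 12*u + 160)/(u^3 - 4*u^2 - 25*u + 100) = (u^2 - 4*u - 32)/(u^2 + u - 20)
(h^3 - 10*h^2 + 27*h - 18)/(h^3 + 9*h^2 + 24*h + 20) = (h^3 - 10*h^2 + 27*h - 18)/(h^3 + 9*h^2 + 24*h + 20)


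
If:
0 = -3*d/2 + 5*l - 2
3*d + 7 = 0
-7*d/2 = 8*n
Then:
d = -7/3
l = -3/10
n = 49/48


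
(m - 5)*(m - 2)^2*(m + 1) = m^4 - 8*m^3 + 15*m^2 + 4*m - 20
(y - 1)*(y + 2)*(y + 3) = y^3 + 4*y^2 + y - 6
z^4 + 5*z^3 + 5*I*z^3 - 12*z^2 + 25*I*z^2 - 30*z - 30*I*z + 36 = (z - 1)*(z + 6)*(z + 2*I)*(z + 3*I)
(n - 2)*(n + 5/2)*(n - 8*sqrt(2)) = n^3 - 8*sqrt(2)*n^2 + n^2/2 - 4*sqrt(2)*n - 5*n + 40*sqrt(2)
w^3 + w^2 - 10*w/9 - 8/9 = (w - 1)*(w + 2/3)*(w + 4/3)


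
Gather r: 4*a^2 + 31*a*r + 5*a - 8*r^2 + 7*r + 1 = 4*a^2 + 5*a - 8*r^2 + r*(31*a + 7) + 1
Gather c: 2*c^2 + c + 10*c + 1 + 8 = 2*c^2 + 11*c + 9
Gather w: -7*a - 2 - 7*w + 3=-7*a - 7*w + 1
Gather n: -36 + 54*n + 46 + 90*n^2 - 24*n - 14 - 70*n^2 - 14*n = 20*n^2 + 16*n - 4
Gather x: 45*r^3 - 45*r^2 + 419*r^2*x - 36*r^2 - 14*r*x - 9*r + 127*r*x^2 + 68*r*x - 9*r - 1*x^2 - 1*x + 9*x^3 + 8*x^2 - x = 45*r^3 - 81*r^2 - 18*r + 9*x^3 + x^2*(127*r + 7) + x*(419*r^2 + 54*r - 2)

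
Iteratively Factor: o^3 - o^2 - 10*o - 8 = (o + 2)*(o^2 - 3*o - 4) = (o - 4)*(o + 2)*(o + 1)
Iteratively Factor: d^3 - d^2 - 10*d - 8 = (d - 4)*(d^2 + 3*d + 2) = (d - 4)*(d + 2)*(d + 1)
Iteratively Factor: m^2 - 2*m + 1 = (m - 1)*(m - 1)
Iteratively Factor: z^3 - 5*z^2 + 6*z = (z - 3)*(z^2 - 2*z) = z*(z - 3)*(z - 2)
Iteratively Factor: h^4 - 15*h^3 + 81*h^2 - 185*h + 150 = (h - 5)*(h^3 - 10*h^2 + 31*h - 30) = (h - 5)^2*(h^2 - 5*h + 6) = (h - 5)^2*(h - 2)*(h - 3)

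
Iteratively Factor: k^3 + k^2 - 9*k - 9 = (k + 3)*(k^2 - 2*k - 3) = (k - 3)*(k + 3)*(k + 1)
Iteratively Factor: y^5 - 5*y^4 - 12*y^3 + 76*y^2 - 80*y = (y - 2)*(y^4 - 3*y^3 - 18*y^2 + 40*y) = (y - 5)*(y - 2)*(y^3 + 2*y^2 - 8*y) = (y - 5)*(y - 2)*(y + 4)*(y^2 - 2*y) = (y - 5)*(y - 2)^2*(y + 4)*(y)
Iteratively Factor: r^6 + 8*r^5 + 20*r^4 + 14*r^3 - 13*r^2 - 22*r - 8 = (r + 1)*(r^5 + 7*r^4 + 13*r^3 + r^2 - 14*r - 8) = (r + 1)^2*(r^4 + 6*r^3 + 7*r^2 - 6*r - 8) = (r + 1)^2*(r + 2)*(r^3 + 4*r^2 - r - 4) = (r + 1)^3*(r + 2)*(r^2 + 3*r - 4) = (r - 1)*(r + 1)^3*(r + 2)*(r + 4)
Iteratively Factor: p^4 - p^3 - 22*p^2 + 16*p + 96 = (p - 4)*(p^3 + 3*p^2 - 10*p - 24) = (p - 4)*(p - 3)*(p^2 + 6*p + 8) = (p - 4)*(p - 3)*(p + 2)*(p + 4)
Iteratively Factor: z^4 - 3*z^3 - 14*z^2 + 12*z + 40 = (z + 2)*(z^3 - 5*z^2 - 4*z + 20) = (z + 2)^2*(z^2 - 7*z + 10) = (z - 2)*(z + 2)^2*(z - 5)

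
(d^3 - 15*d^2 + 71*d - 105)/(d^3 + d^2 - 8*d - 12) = (d^2 - 12*d + 35)/(d^2 + 4*d + 4)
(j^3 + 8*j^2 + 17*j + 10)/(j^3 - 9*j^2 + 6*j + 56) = (j^2 + 6*j + 5)/(j^2 - 11*j + 28)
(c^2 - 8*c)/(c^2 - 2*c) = (c - 8)/(c - 2)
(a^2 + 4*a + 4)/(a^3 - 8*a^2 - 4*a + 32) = (a + 2)/(a^2 - 10*a + 16)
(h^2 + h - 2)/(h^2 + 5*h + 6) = (h - 1)/(h + 3)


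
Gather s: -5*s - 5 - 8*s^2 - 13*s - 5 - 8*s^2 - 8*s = -16*s^2 - 26*s - 10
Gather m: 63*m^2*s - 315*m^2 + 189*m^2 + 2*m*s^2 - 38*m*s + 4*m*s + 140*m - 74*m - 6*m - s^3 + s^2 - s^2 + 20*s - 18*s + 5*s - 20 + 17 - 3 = m^2*(63*s - 126) + m*(2*s^2 - 34*s + 60) - s^3 + 7*s - 6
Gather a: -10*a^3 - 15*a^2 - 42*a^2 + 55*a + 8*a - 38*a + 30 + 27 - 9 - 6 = -10*a^3 - 57*a^2 + 25*a + 42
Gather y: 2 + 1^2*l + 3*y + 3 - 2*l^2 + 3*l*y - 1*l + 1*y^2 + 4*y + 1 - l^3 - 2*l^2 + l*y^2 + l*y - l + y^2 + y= -l^3 - 4*l^2 - l + y^2*(l + 2) + y*(4*l + 8) + 6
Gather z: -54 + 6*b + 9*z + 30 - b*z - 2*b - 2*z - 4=4*b + z*(7 - b) - 28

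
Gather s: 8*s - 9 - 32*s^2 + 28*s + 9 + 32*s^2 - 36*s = 0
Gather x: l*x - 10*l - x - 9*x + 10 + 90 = -10*l + x*(l - 10) + 100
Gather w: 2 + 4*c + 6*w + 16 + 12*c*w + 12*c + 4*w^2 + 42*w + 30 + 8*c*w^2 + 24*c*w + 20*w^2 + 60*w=16*c + w^2*(8*c + 24) + w*(36*c + 108) + 48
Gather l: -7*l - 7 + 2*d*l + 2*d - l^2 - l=2*d - l^2 + l*(2*d - 8) - 7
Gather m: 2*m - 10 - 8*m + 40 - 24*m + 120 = 150 - 30*m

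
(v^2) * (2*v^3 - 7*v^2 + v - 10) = 2*v^5 - 7*v^4 + v^3 - 10*v^2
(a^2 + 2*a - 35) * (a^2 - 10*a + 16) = a^4 - 8*a^3 - 39*a^2 + 382*a - 560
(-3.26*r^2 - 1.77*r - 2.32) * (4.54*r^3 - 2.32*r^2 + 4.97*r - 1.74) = -14.8004*r^5 - 0.472600000000001*r^4 - 22.6286*r^3 + 2.2579*r^2 - 8.4506*r + 4.0368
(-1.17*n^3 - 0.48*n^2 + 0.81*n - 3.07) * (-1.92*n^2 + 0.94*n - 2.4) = 2.2464*n^5 - 0.1782*n^4 + 0.8016*n^3 + 7.8078*n^2 - 4.8298*n + 7.368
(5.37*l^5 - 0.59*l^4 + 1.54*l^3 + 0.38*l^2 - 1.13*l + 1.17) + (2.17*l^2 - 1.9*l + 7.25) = 5.37*l^5 - 0.59*l^4 + 1.54*l^3 + 2.55*l^2 - 3.03*l + 8.42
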